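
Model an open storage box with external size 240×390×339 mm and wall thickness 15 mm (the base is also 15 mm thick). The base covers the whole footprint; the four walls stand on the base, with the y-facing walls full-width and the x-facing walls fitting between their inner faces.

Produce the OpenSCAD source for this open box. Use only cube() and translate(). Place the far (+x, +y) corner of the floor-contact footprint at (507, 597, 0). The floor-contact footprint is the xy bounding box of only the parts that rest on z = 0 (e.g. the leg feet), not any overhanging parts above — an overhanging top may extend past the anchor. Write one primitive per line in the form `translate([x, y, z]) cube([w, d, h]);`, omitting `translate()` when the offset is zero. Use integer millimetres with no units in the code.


translate([267, 207, 0]) cube([240, 390, 15]);
translate([267, 207, 15]) cube([240, 15, 324]);
translate([267, 582, 15]) cube([240, 15, 324]);
translate([267, 222, 15]) cube([15, 360, 324]);
translate([492, 222, 15]) cube([15, 360, 324]);


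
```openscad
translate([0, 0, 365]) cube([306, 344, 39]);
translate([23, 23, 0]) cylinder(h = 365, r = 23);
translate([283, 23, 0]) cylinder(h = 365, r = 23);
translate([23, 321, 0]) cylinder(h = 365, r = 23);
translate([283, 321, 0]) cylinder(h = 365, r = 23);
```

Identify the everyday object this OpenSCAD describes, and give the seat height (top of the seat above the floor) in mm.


A stool. The seat height is 404 mm.

A 306×344×39 slab at z = 365 on four corner cylinders — a stool. The seat top is 365 + 39 = 404 mm.


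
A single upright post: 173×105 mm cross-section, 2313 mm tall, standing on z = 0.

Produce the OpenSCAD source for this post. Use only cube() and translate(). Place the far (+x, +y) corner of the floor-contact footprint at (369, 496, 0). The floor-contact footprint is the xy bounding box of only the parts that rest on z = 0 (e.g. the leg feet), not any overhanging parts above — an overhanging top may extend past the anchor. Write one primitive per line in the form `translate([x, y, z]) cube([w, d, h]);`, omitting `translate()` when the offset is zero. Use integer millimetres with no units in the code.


translate([196, 391, 0]) cube([173, 105, 2313]);


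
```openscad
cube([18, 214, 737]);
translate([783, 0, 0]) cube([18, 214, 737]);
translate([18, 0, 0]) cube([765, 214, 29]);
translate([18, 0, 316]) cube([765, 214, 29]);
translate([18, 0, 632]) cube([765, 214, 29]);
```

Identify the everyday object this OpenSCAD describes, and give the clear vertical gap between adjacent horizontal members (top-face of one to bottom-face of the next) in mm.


A bookshelf. The clear shelf gap is 287 mm.

Two tall side panels with 3 horizontal boards between them — a bookshelf. The first two shelf undersides are at z = 0 and z = 316; with shelf thickness 29, the clear gap is 316 − 0 − 29 = 287 mm.


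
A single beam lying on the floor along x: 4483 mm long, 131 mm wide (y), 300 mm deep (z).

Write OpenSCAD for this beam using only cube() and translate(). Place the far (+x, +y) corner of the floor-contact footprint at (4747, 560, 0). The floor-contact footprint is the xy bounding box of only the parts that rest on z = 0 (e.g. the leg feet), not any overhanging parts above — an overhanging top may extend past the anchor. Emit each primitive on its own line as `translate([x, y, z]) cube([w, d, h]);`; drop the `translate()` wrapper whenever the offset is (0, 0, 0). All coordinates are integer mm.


translate([264, 429, 0]) cube([4483, 131, 300]);


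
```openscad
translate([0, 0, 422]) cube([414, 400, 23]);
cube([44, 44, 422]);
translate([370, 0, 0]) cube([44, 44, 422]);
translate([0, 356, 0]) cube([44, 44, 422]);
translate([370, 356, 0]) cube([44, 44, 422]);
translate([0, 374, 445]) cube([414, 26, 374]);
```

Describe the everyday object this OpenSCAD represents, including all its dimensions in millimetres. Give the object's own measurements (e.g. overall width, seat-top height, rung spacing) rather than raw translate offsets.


A chair. The seat is a 414×400×23 mm slab with its top at z = 445 mm, on four 44×44 mm corner legs (flush with the seat edges, standing on z = 0). A flat backrest 26 mm thick, 374 mm tall, spans the full seat width and rises from the seat top along its +y edge, rear face flush with the rear of the seat.


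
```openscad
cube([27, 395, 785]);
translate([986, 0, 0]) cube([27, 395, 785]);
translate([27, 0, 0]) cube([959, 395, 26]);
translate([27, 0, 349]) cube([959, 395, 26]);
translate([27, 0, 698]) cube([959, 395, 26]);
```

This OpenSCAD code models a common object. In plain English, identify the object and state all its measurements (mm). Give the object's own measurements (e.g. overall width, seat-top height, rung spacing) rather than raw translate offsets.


An open bookshelf. Two side panels, each 27 mm thick, 395 mm deep and 785 mm tall, stand 1013 mm apart (outside-to-outside). Between them sit 3 shelves, each 26 mm thick and 395 mm deep, spanning the full gap between the sides. The bottom shelf rests on the floor (its underside at z = 0) and the clear gap between one shelf's top and the next shelf's underside is 323 mm.


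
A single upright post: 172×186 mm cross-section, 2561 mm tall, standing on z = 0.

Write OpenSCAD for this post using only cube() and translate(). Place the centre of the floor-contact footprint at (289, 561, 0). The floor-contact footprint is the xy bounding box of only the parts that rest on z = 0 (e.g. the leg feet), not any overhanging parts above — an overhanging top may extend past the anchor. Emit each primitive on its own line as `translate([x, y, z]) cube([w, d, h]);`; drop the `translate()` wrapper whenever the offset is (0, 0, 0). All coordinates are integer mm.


translate([203, 468, 0]) cube([172, 186, 2561]);


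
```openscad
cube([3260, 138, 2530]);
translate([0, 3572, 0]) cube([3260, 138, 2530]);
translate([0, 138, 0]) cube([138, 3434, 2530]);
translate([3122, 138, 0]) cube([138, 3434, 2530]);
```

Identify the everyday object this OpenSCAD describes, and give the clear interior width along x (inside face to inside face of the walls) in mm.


A house (or room) frame. The interior width is 2984 mm.

Four 2530 mm walls enclosing a rectangle with no floor or roof — a room or house frame. Outside width is 3260 mm and wall thickness is 138 mm, so the interior width is 3260 − 2 × 138 = 2984 mm.


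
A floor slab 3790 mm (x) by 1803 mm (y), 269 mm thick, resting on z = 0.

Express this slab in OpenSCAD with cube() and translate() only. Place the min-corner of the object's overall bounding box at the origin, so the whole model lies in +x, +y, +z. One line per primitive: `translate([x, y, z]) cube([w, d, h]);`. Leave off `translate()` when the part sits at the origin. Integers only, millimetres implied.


cube([3790, 1803, 269]);


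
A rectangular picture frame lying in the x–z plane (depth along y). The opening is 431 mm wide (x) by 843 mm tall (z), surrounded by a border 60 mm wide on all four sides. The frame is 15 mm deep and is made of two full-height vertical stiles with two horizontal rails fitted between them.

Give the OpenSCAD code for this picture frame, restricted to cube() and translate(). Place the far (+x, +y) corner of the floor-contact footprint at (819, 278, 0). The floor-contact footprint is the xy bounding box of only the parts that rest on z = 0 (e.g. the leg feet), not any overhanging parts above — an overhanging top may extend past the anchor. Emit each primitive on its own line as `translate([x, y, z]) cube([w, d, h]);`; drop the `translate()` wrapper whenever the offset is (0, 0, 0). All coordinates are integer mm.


translate([268, 263, 0]) cube([60, 15, 963]);
translate([759, 263, 0]) cube([60, 15, 963]);
translate([328, 263, 0]) cube([431, 15, 60]);
translate([328, 263, 903]) cube([431, 15, 60]);


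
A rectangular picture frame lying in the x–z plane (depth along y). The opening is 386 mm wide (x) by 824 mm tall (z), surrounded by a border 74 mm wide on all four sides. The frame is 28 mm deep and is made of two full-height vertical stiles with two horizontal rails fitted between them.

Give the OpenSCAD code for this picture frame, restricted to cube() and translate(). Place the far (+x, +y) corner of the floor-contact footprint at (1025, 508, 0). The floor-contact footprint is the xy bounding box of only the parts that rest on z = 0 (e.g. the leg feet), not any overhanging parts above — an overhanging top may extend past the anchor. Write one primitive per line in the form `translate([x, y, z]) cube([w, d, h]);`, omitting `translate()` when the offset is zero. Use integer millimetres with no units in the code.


translate([491, 480, 0]) cube([74, 28, 972]);
translate([951, 480, 0]) cube([74, 28, 972]);
translate([565, 480, 0]) cube([386, 28, 74]);
translate([565, 480, 898]) cube([386, 28, 74]);


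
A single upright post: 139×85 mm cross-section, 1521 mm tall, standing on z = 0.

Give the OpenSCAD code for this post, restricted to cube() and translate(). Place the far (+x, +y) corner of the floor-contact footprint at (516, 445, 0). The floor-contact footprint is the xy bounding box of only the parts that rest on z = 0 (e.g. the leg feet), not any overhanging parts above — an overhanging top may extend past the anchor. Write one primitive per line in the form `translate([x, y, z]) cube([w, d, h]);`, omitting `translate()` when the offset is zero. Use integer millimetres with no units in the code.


translate([377, 360, 0]) cube([139, 85, 1521]);


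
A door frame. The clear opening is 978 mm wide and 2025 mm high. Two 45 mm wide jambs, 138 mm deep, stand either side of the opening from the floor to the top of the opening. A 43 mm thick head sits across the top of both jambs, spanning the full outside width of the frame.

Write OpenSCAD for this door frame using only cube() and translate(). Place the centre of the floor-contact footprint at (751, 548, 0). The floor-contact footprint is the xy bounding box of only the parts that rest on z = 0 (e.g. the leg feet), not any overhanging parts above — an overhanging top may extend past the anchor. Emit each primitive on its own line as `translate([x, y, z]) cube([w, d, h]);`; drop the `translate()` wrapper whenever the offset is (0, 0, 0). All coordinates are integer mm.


translate([217, 479, 0]) cube([45, 138, 2025]);
translate([1240, 479, 0]) cube([45, 138, 2025]);
translate([217, 479, 2025]) cube([1068, 138, 43]);


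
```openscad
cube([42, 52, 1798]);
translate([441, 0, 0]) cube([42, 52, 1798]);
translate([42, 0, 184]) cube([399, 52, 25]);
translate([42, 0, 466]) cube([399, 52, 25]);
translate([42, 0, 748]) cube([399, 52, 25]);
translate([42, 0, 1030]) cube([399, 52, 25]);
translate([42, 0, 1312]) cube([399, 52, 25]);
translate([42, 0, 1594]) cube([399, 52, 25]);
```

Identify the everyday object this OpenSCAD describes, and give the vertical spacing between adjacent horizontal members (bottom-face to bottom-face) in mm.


A ladder. The rung spacing is 282 mm.

Two tall 42×52 posts with 6 short bars between them — a ladder. Adjacent rungs sit at z = 184 and z = 466, so the spacing is 466 − 184 = 282 mm.


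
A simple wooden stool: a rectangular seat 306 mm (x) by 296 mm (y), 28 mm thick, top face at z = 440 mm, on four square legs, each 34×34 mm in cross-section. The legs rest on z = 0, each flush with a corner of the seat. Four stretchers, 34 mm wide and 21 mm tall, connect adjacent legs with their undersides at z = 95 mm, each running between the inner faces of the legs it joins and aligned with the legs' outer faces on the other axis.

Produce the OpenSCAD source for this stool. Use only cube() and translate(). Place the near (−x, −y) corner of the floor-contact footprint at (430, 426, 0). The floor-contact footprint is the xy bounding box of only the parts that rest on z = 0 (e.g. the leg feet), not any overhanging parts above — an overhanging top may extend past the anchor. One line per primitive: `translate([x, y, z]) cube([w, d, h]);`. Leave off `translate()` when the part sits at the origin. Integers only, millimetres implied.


translate([430, 426, 412]) cube([306, 296, 28]);
translate([430, 426, 0]) cube([34, 34, 412]);
translate([702, 426, 0]) cube([34, 34, 412]);
translate([430, 688, 0]) cube([34, 34, 412]);
translate([702, 688, 0]) cube([34, 34, 412]);
translate([464, 426, 95]) cube([238, 34, 21]);
translate([464, 688, 95]) cube([238, 34, 21]);
translate([430, 460, 95]) cube([34, 228, 21]);
translate([702, 460, 95]) cube([34, 228, 21]);


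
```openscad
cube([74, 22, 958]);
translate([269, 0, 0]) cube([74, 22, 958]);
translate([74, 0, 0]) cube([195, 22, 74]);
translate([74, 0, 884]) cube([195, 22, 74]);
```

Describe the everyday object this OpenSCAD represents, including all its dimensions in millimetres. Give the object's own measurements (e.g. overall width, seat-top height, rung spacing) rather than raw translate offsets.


A rectangular picture frame lying in the x–z plane (depth along y). The opening is 195 mm wide (x) by 810 mm tall (z), surrounded by a border 74 mm wide on all four sides. The frame is 22 mm deep and is made of two full-height vertical stiles with two horizontal rails fitted between them.


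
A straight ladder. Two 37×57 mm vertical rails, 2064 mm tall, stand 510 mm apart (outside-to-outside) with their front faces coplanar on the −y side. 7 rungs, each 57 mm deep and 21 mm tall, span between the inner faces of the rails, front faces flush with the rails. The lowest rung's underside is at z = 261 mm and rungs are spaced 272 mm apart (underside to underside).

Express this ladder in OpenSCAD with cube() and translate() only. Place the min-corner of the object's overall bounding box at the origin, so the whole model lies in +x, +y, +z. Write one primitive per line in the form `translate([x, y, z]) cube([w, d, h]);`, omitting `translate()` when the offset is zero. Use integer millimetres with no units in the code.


cube([37, 57, 2064]);
translate([473, 0, 0]) cube([37, 57, 2064]);
translate([37, 0, 261]) cube([436, 57, 21]);
translate([37, 0, 533]) cube([436, 57, 21]);
translate([37, 0, 805]) cube([436, 57, 21]);
translate([37, 0, 1077]) cube([436, 57, 21]);
translate([37, 0, 1349]) cube([436, 57, 21]);
translate([37, 0, 1621]) cube([436, 57, 21]);
translate([37, 0, 1893]) cube([436, 57, 21]);


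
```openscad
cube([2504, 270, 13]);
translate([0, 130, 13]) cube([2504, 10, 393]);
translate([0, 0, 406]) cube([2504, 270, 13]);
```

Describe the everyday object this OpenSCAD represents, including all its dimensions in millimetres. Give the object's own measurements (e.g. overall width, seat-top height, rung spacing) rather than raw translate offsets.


An I-beam lying along x, 2504 mm long. Overall section height 419 mm. Two flanges 270 mm wide (y) and 13 mm thick, one on the floor and one at the top; a web 10 mm thick runs between them, centred on the flange width.


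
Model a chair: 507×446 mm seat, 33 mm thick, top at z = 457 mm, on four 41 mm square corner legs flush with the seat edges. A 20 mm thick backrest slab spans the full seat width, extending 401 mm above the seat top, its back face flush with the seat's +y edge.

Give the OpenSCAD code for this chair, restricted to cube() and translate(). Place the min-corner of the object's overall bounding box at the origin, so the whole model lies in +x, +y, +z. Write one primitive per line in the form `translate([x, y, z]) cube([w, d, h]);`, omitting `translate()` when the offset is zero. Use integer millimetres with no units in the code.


translate([0, 0, 424]) cube([507, 446, 33]);
cube([41, 41, 424]);
translate([466, 0, 0]) cube([41, 41, 424]);
translate([0, 405, 0]) cube([41, 41, 424]);
translate([466, 405, 0]) cube([41, 41, 424]);
translate([0, 426, 457]) cube([507, 20, 401]);


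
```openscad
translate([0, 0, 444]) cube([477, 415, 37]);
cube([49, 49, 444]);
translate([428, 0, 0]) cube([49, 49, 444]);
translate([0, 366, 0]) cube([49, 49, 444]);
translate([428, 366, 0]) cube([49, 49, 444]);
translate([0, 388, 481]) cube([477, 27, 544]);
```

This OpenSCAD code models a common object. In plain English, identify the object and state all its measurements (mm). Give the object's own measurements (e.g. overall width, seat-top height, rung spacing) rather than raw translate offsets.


A chair. The seat is a 477×415×37 mm slab with its top at z = 481 mm, on four 49×49 mm corner legs (flush with the seat edges, standing on z = 0). A flat backrest 27 mm thick, 544 mm tall, spans the full seat width and rises from the seat top along its +y edge, rear face flush with the rear of the seat.


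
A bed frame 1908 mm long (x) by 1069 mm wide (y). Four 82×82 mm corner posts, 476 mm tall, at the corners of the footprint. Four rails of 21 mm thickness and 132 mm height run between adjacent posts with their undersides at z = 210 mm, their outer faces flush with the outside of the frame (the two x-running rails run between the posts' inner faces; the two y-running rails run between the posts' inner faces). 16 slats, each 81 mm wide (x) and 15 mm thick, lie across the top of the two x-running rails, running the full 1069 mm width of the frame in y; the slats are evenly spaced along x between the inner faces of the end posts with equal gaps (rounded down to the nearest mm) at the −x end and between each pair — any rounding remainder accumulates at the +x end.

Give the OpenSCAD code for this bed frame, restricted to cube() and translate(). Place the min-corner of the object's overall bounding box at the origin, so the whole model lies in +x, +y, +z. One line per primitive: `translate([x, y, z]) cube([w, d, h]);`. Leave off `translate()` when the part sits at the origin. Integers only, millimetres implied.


// slat z = rail_z + rail_h = 210 + 132 = 342
// slat gap = ⌊(1744 − 16·81) / 17⌋ = 26
cube([82, 82, 476]);
translate([0, 987, 0]) cube([82, 82, 476]);
translate([1826, 0, 0]) cube([82, 82, 476]);
translate([1826, 987, 0]) cube([82, 82, 476]);
translate([82, 0, 210]) cube([1744, 21, 132]);
translate([82, 1048, 210]) cube([1744, 21, 132]);
translate([0, 82, 210]) cube([21, 905, 132]);
translate([1887, 82, 210]) cube([21, 905, 132]);
translate([108, 0, 342]) cube([81, 1069, 15]);
translate([215, 0, 342]) cube([81, 1069, 15]);
translate([322, 0, 342]) cube([81, 1069, 15]);
translate([429, 0, 342]) cube([81, 1069, 15]);
translate([536, 0, 342]) cube([81, 1069, 15]);
translate([643, 0, 342]) cube([81, 1069, 15]);
translate([750, 0, 342]) cube([81, 1069, 15]);
translate([857, 0, 342]) cube([81, 1069, 15]);
translate([964, 0, 342]) cube([81, 1069, 15]);
translate([1071, 0, 342]) cube([81, 1069, 15]);
translate([1178, 0, 342]) cube([81, 1069, 15]);
translate([1285, 0, 342]) cube([81, 1069, 15]);
translate([1392, 0, 342]) cube([81, 1069, 15]);
translate([1499, 0, 342]) cube([81, 1069, 15]);
translate([1606, 0, 342]) cube([81, 1069, 15]);
translate([1713, 0, 342]) cube([81, 1069, 15]);


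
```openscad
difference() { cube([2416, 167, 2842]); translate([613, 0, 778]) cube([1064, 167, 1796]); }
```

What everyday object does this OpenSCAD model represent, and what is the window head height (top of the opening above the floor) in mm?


A wall with a window opening. The window head height is 2574 mm.

A wall with a rectangular opening subtracted — a window. Sill at z = 778, opening 1796 mm tall, so the head is at 778 + 1796 = 2574 mm.


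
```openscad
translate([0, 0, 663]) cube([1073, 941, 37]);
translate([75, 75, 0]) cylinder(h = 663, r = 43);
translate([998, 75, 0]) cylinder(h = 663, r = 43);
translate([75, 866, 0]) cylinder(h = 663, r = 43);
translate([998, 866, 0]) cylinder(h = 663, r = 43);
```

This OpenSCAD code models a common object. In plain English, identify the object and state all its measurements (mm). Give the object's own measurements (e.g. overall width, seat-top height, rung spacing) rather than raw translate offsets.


A table: top 1073 mm (x) × 941 mm (y), 37 mm thick, upper face at z = 700 mm, on four round legs of 86 mm diameter, each leg's bounding box inset 32 mm from the nearest pair of top edges from z = 0 to the bottom of the top.


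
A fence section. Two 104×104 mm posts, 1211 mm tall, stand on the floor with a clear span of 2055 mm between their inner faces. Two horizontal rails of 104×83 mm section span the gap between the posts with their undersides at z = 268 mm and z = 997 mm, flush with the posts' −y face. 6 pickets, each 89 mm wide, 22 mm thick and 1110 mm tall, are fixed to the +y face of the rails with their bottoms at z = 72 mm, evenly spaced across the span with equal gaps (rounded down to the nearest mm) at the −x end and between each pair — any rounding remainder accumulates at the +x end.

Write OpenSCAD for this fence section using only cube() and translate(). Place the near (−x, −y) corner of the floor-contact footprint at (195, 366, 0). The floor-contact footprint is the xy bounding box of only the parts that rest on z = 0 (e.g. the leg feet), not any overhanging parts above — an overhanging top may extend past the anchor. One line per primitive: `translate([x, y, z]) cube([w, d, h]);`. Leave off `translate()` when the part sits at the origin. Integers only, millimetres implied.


translate([195, 366, 0]) cube([104, 104, 1211]);
translate([2354, 366, 0]) cube([104, 104, 1211]);
translate([299, 366, 268]) cube([2055, 104, 83]);
translate([299, 366, 997]) cube([2055, 104, 83]);
translate([516, 470, 72]) cube([89, 22, 1110]);
translate([822, 470, 72]) cube([89, 22, 1110]);
translate([1128, 470, 72]) cube([89, 22, 1110]);
translate([1434, 470, 72]) cube([89, 22, 1110]);
translate([1740, 470, 72]) cube([89, 22, 1110]);
translate([2046, 470, 72]) cube([89, 22, 1110]);


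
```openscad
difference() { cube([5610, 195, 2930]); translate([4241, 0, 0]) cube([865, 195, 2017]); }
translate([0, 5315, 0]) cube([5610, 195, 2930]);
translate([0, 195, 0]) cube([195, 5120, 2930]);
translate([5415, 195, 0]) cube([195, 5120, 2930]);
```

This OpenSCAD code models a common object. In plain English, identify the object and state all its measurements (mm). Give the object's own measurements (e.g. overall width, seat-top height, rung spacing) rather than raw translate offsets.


A single room: four walls, each 2930 mm tall and 195 mm thick, enclosing an outside footprint 5610×5510 mm (x × y), no floor or roof. The front and back walls (−y and +y sides) run the full x-width; the side walls fit between their inner faces. A door opening 865 mm wide and 2017 mm tall is cut through the front wall from the floor up, its −x edge 4241 mm from the wall's −x end.


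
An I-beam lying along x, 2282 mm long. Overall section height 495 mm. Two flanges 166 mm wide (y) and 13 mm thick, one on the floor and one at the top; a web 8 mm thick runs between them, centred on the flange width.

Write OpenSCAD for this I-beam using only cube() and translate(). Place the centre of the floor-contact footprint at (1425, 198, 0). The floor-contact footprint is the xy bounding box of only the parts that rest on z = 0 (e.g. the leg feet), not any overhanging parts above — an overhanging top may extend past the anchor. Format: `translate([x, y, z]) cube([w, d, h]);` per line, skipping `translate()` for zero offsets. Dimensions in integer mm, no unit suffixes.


translate([284, 115, 0]) cube([2282, 166, 13]);
translate([284, 194, 13]) cube([2282, 8, 469]);
translate([284, 115, 482]) cube([2282, 166, 13]);


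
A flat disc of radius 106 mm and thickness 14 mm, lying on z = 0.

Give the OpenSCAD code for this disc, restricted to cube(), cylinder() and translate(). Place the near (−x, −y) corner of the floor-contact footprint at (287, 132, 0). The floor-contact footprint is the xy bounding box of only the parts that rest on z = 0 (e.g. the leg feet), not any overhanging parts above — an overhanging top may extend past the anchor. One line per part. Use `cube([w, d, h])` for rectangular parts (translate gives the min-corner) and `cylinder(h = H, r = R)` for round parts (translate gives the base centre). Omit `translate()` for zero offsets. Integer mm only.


translate([393, 238, 0]) cylinder(h = 14, r = 106);


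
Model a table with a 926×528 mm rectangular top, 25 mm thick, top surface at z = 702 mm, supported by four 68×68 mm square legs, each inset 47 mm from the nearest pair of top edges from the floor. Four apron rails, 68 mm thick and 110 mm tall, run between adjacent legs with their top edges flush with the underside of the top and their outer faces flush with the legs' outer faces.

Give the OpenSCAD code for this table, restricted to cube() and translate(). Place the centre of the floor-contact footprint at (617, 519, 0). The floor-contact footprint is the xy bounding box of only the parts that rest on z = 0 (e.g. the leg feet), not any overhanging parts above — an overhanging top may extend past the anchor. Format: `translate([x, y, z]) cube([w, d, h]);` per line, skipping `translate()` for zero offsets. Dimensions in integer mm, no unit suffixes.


// leg_h = 702 - 25 = 677
// apron z = 677 - 110 = 567
translate([154, 255, 677]) cube([926, 528, 25]);
translate([201, 302, 0]) cube([68, 68, 677]);
translate([965, 302, 0]) cube([68, 68, 677]);
translate([201, 668, 0]) cube([68, 68, 677]);
translate([965, 668, 0]) cube([68, 68, 677]);
translate([269, 302, 567]) cube([696, 68, 110]);
translate([269, 668, 567]) cube([696, 68, 110]);
translate([201, 370, 567]) cube([68, 298, 110]);
translate([965, 370, 567]) cube([68, 298, 110]);


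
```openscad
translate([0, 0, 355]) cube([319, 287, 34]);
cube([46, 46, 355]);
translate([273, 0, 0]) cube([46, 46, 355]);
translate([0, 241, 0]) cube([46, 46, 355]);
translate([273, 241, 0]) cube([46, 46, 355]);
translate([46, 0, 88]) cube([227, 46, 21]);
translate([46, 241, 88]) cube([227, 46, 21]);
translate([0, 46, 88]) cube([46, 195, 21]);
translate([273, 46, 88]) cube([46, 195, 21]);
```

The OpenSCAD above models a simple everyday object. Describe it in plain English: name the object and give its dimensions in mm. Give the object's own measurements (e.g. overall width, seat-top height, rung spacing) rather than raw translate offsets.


A simple wooden stool: a rectangular seat 319 mm (x) by 287 mm (y), 34 mm thick, top face at z = 389 mm, on four square legs, each 46×46 mm in cross-section. The legs rest on z = 0, each flush with a corner of the seat. Four stretchers, 46 mm wide and 21 mm tall, connect adjacent legs with their undersides at z = 88 mm, each running between the inner faces of the legs it joins and aligned with the legs' outer faces on the other axis.


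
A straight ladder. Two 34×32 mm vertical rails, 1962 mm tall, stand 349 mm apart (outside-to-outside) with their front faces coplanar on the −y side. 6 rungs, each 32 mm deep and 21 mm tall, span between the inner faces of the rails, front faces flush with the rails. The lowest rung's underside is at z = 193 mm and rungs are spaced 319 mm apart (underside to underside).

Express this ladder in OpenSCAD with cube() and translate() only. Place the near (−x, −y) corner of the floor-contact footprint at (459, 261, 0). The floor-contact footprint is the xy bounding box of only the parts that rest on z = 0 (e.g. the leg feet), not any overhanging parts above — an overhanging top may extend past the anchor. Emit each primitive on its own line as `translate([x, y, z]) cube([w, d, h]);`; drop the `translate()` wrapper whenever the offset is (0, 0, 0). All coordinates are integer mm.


translate([459, 261, 0]) cube([34, 32, 1962]);
translate([774, 261, 0]) cube([34, 32, 1962]);
translate([493, 261, 193]) cube([281, 32, 21]);
translate([493, 261, 512]) cube([281, 32, 21]);
translate([493, 261, 831]) cube([281, 32, 21]);
translate([493, 261, 1150]) cube([281, 32, 21]);
translate([493, 261, 1469]) cube([281, 32, 21]);
translate([493, 261, 1788]) cube([281, 32, 21]);


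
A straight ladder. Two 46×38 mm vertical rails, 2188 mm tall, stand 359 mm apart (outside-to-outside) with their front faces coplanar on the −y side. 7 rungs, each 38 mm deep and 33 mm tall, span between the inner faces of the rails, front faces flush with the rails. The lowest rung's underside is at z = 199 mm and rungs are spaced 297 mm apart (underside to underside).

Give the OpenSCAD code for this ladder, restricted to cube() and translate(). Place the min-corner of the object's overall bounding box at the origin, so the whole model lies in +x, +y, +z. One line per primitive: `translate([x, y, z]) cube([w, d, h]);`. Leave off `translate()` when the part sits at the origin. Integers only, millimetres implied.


cube([46, 38, 2188]);
translate([313, 0, 0]) cube([46, 38, 2188]);
translate([46, 0, 199]) cube([267, 38, 33]);
translate([46, 0, 496]) cube([267, 38, 33]);
translate([46, 0, 793]) cube([267, 38, 33]);
translate([46, 0, 1090]) cube([267, 38, 33]);
translate([46, 0, 1387]) cube([267, 38, 33]);
translate([46, 0, 1684]) cube([267, 38, 33]);
translate([46, 0, 1981]) cube([267, 38, 33]);


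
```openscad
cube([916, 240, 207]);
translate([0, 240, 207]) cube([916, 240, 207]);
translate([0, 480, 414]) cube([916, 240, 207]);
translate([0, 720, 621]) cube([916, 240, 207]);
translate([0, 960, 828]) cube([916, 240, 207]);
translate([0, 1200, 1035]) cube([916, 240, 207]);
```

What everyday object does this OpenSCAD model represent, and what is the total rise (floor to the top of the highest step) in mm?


A staircase. The total rise is 1242 mm.

6 identical blocks, each offset up and back from the previous — a staircase. Each step is 207 mm tall and there are 6 of them, so the total rise is 6 × 207 = 1242 mm.


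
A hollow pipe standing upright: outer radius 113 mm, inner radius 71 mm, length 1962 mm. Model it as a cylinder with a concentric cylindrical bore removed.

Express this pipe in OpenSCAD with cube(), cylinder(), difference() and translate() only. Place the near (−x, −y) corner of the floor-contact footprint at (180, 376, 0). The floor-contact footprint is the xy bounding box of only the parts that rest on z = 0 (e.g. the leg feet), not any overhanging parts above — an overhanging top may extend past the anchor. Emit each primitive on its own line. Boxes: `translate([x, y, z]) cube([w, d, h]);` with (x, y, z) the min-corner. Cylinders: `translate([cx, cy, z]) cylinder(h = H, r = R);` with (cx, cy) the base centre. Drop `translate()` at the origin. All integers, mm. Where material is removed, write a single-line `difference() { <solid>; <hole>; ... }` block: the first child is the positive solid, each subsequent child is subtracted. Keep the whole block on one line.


difference() { translate([293, 489, 0]) cylinder(h = 1962, r = 113); translate([293, 489, 0]) cylinder(h = 1962, r = 71); }


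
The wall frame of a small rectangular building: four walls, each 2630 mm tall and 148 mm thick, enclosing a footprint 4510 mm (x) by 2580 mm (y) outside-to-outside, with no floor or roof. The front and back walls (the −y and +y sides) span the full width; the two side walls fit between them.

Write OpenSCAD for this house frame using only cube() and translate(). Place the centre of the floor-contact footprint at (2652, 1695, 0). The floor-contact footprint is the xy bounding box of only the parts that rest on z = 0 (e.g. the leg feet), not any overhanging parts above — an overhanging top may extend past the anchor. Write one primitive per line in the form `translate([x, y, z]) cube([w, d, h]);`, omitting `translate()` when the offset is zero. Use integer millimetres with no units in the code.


translate([397, 405, 0]) cube([4510, 148, 2630]);
translate([397, 2837, 0]) cube([4510, 148, 2630]);
translate([397, 553, 0]) cube([148, 2284, 2630]);
translate([4759, 553, 0]) cube([148, 2284, 2630]);


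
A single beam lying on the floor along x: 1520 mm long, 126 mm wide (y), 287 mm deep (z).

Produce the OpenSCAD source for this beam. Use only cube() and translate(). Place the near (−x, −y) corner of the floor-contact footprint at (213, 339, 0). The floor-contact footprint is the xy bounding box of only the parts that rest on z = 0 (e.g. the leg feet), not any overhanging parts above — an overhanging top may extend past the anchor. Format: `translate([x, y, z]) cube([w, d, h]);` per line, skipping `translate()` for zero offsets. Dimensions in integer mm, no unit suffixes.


translate([213, 339, 0]) cube([1520, 126, 287]);


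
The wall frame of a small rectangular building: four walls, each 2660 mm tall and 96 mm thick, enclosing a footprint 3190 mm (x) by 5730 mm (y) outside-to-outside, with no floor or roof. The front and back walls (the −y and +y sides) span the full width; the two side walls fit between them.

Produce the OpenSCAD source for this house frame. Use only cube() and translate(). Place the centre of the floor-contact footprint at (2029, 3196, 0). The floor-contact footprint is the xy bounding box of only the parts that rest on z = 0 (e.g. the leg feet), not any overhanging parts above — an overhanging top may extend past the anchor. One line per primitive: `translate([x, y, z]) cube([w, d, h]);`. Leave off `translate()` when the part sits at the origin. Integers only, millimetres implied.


translate([434, 331, 0]) cube([3190, 96, 2660]);
translate([434, 5965, 0]) cube([3190, 96, 2660]);
translate([434, 427, 0]) cube([96, 5538, 2660]);
translate([3528, 427, 0]) cube([96, 5538, 2660]);


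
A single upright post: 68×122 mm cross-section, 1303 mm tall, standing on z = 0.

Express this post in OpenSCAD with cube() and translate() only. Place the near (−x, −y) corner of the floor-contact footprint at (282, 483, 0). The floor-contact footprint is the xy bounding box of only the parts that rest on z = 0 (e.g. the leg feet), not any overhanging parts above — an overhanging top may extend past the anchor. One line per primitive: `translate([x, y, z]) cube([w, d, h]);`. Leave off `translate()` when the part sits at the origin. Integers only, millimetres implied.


translate([282, 483, 0]) cube([68, 122, 1303]);


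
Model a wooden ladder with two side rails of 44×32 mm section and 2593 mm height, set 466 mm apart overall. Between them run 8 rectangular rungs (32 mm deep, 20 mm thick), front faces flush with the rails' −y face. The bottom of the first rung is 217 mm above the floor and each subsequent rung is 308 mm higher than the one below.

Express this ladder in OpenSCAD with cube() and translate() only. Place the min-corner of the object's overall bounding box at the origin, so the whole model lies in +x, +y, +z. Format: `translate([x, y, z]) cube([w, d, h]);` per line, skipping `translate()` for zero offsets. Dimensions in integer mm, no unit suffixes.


cube([44, 32, 2593]);
translate([422, 0, 0]) cube([44, 32, 2593]);
translate([44, 0, 217]) cube([378, 32, 20]);
translate([44, 0, 525]) cube([378, 32, 20]);
translate([44, 0, 833]) cube([378, 32, 20]);
translate([44, 0, 1141]) cube([378, 32, 20]);
translate([44, 0, 1449]) cube([378, 32, 20]);
translate([44, 0, 1757]) cube([378, 32, 20]);
translate([44, 0, 2065]) cube([378, 32, 20]);
translate([44, 0, 2373]) cube([378, 32, 20]);


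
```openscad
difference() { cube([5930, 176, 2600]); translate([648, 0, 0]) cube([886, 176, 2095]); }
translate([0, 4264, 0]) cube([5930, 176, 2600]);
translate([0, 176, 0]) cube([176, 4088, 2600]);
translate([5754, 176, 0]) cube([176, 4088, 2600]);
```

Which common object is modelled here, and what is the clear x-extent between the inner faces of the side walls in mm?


A single room. The interior width is 5578 mm.

Four walls enclosing a rectangle with a door in the front wall — a room. Outside width 5930 minus two 176 mm walls gives 5578 mm.


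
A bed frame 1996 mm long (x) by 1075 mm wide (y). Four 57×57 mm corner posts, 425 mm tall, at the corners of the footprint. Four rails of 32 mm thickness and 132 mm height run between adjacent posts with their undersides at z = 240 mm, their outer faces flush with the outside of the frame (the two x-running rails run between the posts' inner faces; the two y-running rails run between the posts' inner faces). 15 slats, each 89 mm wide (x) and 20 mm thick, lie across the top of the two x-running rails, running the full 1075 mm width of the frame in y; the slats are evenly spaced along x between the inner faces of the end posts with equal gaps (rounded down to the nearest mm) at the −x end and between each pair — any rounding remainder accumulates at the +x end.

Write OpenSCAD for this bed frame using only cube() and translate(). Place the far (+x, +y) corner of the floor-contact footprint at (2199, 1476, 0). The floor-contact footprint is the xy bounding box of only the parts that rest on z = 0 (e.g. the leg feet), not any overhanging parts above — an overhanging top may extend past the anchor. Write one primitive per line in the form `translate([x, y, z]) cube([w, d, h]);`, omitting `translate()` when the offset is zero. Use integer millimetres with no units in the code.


translate([203, 401, 0]) cube([57, 57, 425]);
translate([203, 1419, 0]) cube([57, 57, 425]);
translate([2142, 401, 0]) cube([57, 57, 425]);
translate([2142, 1419, 0]) cube([57, 57, 425]);
translate([260, 401, 240]) cube([1882, 32, 132]);
translate([260, 1444, 240]) cube([1882, 32, 132]);
translate([203, 458, 240]) cube([32, 961, 132]);
translate([2167, 458, 240]) cube([32, 961, 132]);
translate([294, 401, 372]) cube([89, 1075, 20]);
translate([417, 401, 372]) cube([89, 1075, 20]);
translate([540, 401, 372]) cube([89, 1075, 20]);
translate([663, 401, 372]) cube([89, 1075, 20]);
translate([786, 401, 372]) cube([89, 1075, 20]);
translate([909, 401, 372]) cube([89, 1075, 20]);
translate([1032, 401, 372]) cube([89, 1075, 20]);
translate([1155, 401, 372]) cube([89, 1075, 20]);
translate([1278, 401, 372]) cube([89, 1075, 20]);
translate([1401, 401, 372]) cube([89, 1075, 20]);
translate([1524, 401, 372]) cube([89, 1075, 20]);
translate([1647, 401, 372]) cube([89, 1075, 20]);
translate([1770, 401, 372]) cube([89, 1075, 20]);
translate([1893, 401, 372]) cube([89, 1075, 20]);
translate([2016, 401, 372]) cube([89, 1075, 20]);


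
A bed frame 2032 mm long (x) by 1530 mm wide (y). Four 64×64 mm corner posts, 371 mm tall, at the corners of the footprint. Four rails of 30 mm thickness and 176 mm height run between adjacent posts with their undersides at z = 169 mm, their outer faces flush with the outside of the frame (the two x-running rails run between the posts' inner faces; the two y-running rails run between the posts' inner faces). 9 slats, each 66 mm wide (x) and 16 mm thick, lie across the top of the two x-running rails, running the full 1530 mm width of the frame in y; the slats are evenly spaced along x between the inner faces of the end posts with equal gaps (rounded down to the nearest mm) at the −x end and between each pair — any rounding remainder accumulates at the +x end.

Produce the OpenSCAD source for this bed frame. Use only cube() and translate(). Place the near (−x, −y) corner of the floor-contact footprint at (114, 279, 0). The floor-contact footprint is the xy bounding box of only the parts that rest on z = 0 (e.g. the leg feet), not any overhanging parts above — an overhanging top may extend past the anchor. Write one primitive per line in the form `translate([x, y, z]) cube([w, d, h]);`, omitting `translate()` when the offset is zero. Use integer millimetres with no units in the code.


translate([114, 279, 0]) cube([64, 64, 371]);
translate([114, 1745, 0]) cube([64, 64, 371]);
translate([2082, 279, 0]) cube([64, 64, 371]);
translate([2082, 1745, 0]) cube([64, 64, 371]);
translate([178, 279, 169]) cube([1904, 30, 176]);
translate([178, 1779, 169]) cube([1904, 30, 176]);
translate([114, 343, 169]) cube([30, 1402, 176]);
translate([2116, 343, 169]) cube([30, 1402, 176]);
translate([309, 279, 345]) cube([66, 1530, 16]);
translate([506, 279, 345]) cube([66, 1530, 16]);
translate([703, 279, 345]) cube([66, 1530, 16]);
translate([900, 279, 345]) cube([66, 1530, 16]);
translate([1097, 279, 345]) cube([66, 1530, 16]);
translate([1294, 279, 345]) cube([66, 1530, 16]);
translate([1491, 279, 345]) cube([66, 1530, 16]);
translate([1688, 279, 345]) cube([66, 1530, 16]);
translate([1885, 279, 345]) cube([66, 1530, 16]);
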